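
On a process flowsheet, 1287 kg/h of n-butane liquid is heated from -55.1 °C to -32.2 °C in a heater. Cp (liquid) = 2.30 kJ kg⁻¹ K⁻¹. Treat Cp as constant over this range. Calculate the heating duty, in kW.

Q = ṁ·Cp·ΔT = 1287 × 2.30 × (-32.2 − -55.1) = 67786 kJ/h
Converting: 67786 / 3600 s = 18.83 kW

Q = 18.8 kW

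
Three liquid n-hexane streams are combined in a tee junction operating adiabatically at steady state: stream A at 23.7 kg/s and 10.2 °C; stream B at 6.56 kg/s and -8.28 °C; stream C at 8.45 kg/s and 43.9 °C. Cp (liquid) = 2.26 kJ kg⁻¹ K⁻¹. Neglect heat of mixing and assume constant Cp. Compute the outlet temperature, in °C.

T_out = 14.4 °C

No heat crosses the boundary, so H_out = H_in.
Σ ṁᵢCp,ᵢTᵢ = 23.7×2.26×10.2 + 6.56×2.26×-8.28 + 8.45×2.26×43.9 = 1261.9
Σ ṁᵢCp,ᵢ = 23.7×2.26 + 6.56×2.26 + 8.45×2.26 = 87.485
T_out = 1261.9 / 87.485 = 14.425 °C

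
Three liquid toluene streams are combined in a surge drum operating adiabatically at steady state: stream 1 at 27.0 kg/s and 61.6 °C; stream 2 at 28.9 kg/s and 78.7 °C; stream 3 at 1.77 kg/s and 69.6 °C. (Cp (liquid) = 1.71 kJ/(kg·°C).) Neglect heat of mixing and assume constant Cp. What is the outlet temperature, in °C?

Energy balance with Q = 0: Σ ṁᵢCp,ᵢ(T_out − Tᵢ) = 0
Σ ṁᵢCp,ᵢTᵢ = 27.0×1.71×61.6 + 28.9×1.71×78.7 + 1.77×1.71×69.6 = 6944
Σ ṁᵢCp,ᵢ = 27.0×1.71 + 28.9×1.71 + 1.77×1.71 = 98.616
T_out = 6944 / 98.616 = 70.415 °C

T_out = 70.4 °C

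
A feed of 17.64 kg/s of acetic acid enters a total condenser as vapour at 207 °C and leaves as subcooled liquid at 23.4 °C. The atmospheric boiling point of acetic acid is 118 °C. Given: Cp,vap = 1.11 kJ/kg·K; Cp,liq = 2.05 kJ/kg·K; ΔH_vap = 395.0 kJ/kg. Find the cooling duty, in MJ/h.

vapour 207→118 °C: -98.79 kJ/kg
condensation at 118 °C: -395 kJ/kg
liquid 118→23.4 °C: -193.93 kJ/kg
Δh = -98.79 + -395 + -193.93 = -687.72 kJ/kg
Q = ṁ·Δh = 17.64 kg/s × -687.72 kJ/kg = -12131 kJ/s
|Q| = 12131 kW = 43673 MJ/h

Q_c = 43700 MJ/h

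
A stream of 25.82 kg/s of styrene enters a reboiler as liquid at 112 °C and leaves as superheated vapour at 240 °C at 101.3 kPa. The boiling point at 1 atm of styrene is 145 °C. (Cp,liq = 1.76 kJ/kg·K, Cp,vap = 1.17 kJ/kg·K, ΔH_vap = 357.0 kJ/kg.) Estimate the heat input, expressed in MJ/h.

Q = 48900 MJ/h

liquid 112→145 °C: 58.08 kJ/kg
vaporisation at 145 °C: 357 kJ/kg
vapour 145→240 °C: 111.15 kJ/kg
Δh = 58.08 + 357 + 111.15 = 526.23 kJ/kg
Q = ṁ·Δh = 25.82 kg/s × 526.23 kJ/kg = 13587 kJ/s
|Q| = 13587 kW = 48914 MJ/h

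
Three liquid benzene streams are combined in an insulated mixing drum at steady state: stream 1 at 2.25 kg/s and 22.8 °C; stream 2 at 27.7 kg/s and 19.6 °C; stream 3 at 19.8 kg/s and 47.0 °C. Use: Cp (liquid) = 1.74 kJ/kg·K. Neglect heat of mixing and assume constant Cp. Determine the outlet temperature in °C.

Adiabatic, steady state ⇒ Σ ṁᵢCp,ᵢ(T_out − Tᵢ) = 0
T_out = Σ ṁᵢCp,ᵢTᵢ / Σ ṁᵢCp,ᵢ
      = 2653.2 / 86.565 = 30.65 °C

T_out = 30.6 °C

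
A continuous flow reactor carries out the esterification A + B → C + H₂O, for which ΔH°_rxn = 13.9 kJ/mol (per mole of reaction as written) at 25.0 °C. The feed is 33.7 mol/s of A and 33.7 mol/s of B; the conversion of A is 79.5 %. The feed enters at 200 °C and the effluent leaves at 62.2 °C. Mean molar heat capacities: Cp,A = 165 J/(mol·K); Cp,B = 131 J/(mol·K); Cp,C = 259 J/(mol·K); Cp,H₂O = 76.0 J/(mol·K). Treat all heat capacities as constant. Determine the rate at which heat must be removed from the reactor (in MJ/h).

Q_out = 3470 MJ/h

Extent of reaction ξ = 0.795 × 33.7 = 26.792 mol/s
Reaction term: ξ·ΔH°_rxn = 26.792 × 13.9 = 372.4 kJ/s
Sensible, feed 200→25 °C: -1745.7 kJ/s
Outlet flows (mol/s): A 6.9085, B 6.9085, C 26.792, H₂O 26.792
Sensible, products 25→62.2 °C: 409.95 kJ/s
Q = ΔH = -963.31 kJ/s = -963.31 kW
Heat removed = 3467.9 MJ/h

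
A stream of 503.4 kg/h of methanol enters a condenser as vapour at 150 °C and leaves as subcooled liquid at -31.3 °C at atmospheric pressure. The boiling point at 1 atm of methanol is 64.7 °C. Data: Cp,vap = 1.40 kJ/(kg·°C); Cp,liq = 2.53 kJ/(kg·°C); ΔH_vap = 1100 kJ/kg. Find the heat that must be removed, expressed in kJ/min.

Q_c = 12300 kJ/min

vapour 150→64.7 °C: -119.42 kJ/kg
condensation at 64.7 °C: -1100 kJ/kg
liquid 64.7→-31.3 °C: -242.88 kJ/kg
Δh = -119.42 + -1100 + -242.88 = -1462.3 kJ/kg
Q = ṁ·Δh = 503.4 kg/h × -1462.3 kJ/kg = -736120 kJ/h
|Q| = 204.48 kW = 12269 kJ/min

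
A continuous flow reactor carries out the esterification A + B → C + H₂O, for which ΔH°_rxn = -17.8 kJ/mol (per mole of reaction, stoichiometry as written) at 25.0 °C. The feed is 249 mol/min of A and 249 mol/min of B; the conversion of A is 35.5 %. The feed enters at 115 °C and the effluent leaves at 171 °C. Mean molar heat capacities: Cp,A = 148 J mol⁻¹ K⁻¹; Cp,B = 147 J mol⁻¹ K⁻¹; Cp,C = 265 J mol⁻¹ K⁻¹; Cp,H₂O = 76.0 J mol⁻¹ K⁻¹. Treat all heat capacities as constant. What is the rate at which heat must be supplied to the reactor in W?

Q_in = 52200 W

Extent of reaction ξ = 0.355 × 249 = 88.395 mol/min
Reaction term: ξ·ΔH°_rxn = 88.395 × -17.8 = -1573.4 kJ/min
Sensible, feed 115→25 °C: -6610.9 kJ/min
Outlet flows (mol/min): A 160.61, B 160.61, C 88.395, H₂O 88.395
Sensible, products 25→171 °C: 11318 kJ/min
Q = ΔH = 3133.7 kJ/min = 52.228 kW
Heat supplied = 52228 W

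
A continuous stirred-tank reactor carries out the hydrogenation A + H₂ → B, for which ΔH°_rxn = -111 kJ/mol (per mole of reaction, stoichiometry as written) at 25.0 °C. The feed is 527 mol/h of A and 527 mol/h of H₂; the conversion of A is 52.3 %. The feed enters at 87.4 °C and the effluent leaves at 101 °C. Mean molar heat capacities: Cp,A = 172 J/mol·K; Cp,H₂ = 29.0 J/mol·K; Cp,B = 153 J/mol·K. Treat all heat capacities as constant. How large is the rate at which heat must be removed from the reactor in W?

Extent of reaction ξ = 0.523 × 527 = 275.62 mol/h
Reaction term: ξ·ΔH°_rxn = 275.62 × -111 = -30594 kJ/h
Sensible, feed 87.4→25 °C: -6609.8 kJ/h
Outlet flows (mol/h): A 251.38, H₂ 251.38, B 275.62
Sensible, products 25→101 °C: 7045 kJ/h
Q = ΔH = -30159 kJ/h = -8.3774 kW
Heat removed = 8377.4 W

Q_out = 8380 W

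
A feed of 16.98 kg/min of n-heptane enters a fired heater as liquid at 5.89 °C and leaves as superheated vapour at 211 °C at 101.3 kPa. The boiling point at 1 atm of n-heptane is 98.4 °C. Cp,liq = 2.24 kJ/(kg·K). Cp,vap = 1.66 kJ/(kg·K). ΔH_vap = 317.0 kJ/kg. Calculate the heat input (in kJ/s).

Q = 201 kJ/s

liquid 5.89→98.4 °C: 207.22 kJ/kg
vaporisation at 98.4 °C: 317 kJ/kg
vapour 98.4→211 °C: 186.92 kJ/kg
Δh = 207.22 + 317 + 186.92 = 711.14 kJ/kg
Q = ṁ·Δh = 16.98 kg/min × 711.14 kJ/kg = 12075 kJ/min
|Q| = 201.25 kW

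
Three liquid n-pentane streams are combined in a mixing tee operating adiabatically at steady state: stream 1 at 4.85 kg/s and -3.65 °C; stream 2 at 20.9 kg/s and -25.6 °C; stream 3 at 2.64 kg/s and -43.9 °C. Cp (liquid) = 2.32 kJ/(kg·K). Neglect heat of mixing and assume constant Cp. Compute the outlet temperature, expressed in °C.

Adiabatic, steady state ⇒ Σ ṁᵢCp,ᵢ(T_out − Tᵢ) = 0
T_out = Σ ṁᵢCp,ᵢTᵢ / Σ ṁᵢCp,ᵢ
      = -1551.2 / 65.865 = -23.552 °C

T_out = -23.6 °C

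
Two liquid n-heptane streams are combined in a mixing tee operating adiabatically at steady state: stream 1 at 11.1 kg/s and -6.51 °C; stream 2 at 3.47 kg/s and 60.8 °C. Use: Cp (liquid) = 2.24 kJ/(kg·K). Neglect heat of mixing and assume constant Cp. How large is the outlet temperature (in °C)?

T_out = 9.52 °C

Adiabatic, steady state ⇒ Σ ṁᵢCp,ᵢ(T_out − Tᵢ) = 0
T_out = Σ ṁᵢCp,ᵢTᵢ / Σ ṁᵢCp,ᵢ
      = 310.72 / 32.637 = 9.5206 °C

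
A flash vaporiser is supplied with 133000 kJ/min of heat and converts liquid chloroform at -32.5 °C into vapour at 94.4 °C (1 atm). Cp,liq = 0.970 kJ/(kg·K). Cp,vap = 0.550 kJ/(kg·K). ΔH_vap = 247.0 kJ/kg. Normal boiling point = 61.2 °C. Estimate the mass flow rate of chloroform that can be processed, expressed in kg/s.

Δh = 0.970×(61.2−-32.5) + 247.0 + 0.550×(94.4−61.2) = 356.15 kJ/kg
Q = 133000 kJ/min = 2216.7 kJ/s = 2216.7 kJ/s
ṁ = Q/Δh = 2216.7 / 356.15 = 6.224 kg/s

ṁ = 6.22 kg/s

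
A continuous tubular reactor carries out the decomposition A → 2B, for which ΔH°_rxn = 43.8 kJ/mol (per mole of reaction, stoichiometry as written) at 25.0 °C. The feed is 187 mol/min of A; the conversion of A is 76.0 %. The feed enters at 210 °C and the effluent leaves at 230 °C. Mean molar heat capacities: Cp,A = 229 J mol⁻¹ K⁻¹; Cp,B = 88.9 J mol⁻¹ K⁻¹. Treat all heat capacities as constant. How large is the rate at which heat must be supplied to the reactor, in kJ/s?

Q_in = 93.2 kJ/s

Extent of reaction ξ = 0.760 × 187 = 142.12 mol/min
Reaction term: ξ·ΔH°_rxn = 142.12 × 43.8 = 6224.9 kJ/min
Sensible, feed 210→25 °C: -7922.3 kJ/min
Outlet flows (mol/min): A 44.88, B 284.24
Sensible, products 25→230 °C: 7287 kJ/min
Q = ΔH = 5589.6 kJ/min = 93.16 kW
Heat supplied = 93.16 kJ/s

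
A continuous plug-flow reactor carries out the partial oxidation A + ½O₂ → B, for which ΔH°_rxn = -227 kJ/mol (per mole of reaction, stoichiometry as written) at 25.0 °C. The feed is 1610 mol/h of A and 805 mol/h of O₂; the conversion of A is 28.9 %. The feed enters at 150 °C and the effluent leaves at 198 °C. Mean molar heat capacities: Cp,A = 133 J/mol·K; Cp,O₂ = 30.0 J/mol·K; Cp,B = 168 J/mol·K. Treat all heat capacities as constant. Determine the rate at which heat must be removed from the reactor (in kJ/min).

Q_out = 1540 kJ/min

Extent of reaction ξ = 0.289 × 1610 = 465.29 mol/h
Reaction term: ξ·ΔH°_rxn = 465.29 × -227 = -105620 kJ/h
Sensible, feed 150→25 °C: -29785 kJ/h
Outlet flows (mol/h): A 1144.7, O₂ 572.36, B 465.29
Sensible, products 25→198 °C: 42832 kJ/h
Q = ΔH = -92573 kJ/h = -25.715 kW
Heat removed = 1542.9 kJ/min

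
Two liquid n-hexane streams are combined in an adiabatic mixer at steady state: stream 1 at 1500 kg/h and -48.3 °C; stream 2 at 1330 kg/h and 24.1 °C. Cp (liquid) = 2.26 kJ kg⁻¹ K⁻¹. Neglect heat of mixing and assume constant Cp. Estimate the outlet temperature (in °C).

Energy balance with Q = 0: Σ ṁᵢCp,ᵢ(T_out − Tᵢ) = 0
T_out = Σ ṁᵢCp,ᵢTᵢ / Σ ṁᵢCp,ᵢ
      = -91297 / 6395.8 = -14.275 °C

T_out = -14.3 °C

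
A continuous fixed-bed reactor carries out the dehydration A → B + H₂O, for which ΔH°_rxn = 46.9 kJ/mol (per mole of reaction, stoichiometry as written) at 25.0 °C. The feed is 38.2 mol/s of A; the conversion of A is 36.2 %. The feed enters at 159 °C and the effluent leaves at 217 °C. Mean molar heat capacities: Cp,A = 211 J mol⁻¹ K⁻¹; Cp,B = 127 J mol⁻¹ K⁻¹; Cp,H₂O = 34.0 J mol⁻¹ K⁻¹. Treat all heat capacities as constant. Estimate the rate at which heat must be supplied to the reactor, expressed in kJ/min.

Q_in = 59000 kJ/min

Extent of reaction ξ = 0.362 × 38.2 = 13.828 mol/s
Reaction term: ξ·ΔH°_rxn = 13.828 × 46.9 = 648.55 kJ/s
Sensible, feed 159→25 °C: -1080.1 kJ/s
Outlet flows (mol/s): A 24.372, B 13.828, H₂O 13.828
Sensible, products 25→217 °C: 1414.8 kJ/s
Q = ΔH = 983.29 kJ/s = 983.29 kW
Heat supplied = 58997 kJ/min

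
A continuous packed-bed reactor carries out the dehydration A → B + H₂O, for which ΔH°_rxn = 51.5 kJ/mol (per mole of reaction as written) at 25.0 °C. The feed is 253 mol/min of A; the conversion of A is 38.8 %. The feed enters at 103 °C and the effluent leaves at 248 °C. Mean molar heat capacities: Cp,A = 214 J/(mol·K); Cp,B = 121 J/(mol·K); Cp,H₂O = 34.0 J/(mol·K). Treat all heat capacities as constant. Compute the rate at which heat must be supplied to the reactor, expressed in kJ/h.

Extent of reaction ξ = 0.388 × 253 = 98.164 mol/min
Reaction term: ξ·ΔH°_rxn = 98.164 × 51.5 = 5055.4 kJ/min
Sensible, feed 103→25 °C: -4223.1 kJ/min
Outlet flows (mol/min): A 154.84, B 98.164, H₂O 98.164
Sensible, products 25→248 °C: 10782 kJ/min
Q = ΔH = 11614 kJ/min = 193.57 kW
Heat supplied = 696870 kJ/h

Q_in = 697000 kJ/h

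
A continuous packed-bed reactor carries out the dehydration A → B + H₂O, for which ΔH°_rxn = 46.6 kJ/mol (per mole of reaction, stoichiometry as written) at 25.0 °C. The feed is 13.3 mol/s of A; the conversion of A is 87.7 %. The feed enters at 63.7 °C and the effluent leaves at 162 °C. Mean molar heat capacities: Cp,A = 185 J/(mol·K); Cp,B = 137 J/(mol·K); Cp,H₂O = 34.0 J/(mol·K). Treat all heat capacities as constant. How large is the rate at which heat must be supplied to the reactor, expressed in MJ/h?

Q_in = 2750 MJ/h

Extent of reaction ξ = 0.877 × 13.3 = 11.664 mol/s
Reaction term: ξ·ΔH°_rxn = 11.664 × 46.6 = 543.55 kJ/s
Sensible, feed 63.7→25 °C: -95.221 kJ/s
Outlet flows (mol/s): A 1.6359, B 11.664, H₂O 11.664
Sensible, products 25→162 °C: 314.72 kJ/s
Q = ΔH = 763.04 kJ/s = 763.04 kW
Heat supplied = 2747 MJ/h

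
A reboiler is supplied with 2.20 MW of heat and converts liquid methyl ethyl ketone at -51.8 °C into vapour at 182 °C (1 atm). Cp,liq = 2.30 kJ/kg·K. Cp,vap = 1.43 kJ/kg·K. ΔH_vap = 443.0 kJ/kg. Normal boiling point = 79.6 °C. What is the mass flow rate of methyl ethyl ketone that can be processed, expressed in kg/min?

ṁ = 148 kg/min

Δh = 2.30×(79.6−-51.8) + 443.0 + 1.43×(182−79.6) = 891.65 kJ/kg
Q = 2.20 MW = 2200 kJ/s = 132000 kJ/min
ṁ = Q/Δh = 132000 / 891.65 = 148.04 kg/min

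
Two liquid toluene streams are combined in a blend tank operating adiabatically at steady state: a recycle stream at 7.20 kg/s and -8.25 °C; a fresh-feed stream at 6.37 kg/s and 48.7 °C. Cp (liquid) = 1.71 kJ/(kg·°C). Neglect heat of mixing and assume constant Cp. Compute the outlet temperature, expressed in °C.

No heat crosses the boundary, so H_out = H_in.
Σ ṁᵢCp,ᵢTᵢ = 7.20×1.71×-8.25 + 6.37×1.71×48.7 = 428.9
Σ ṁᵢCp,ᵢ = 7.20×1.71 + 6.37×1.71 = 23.205
T_out = 428.9 / 23.205 = 18.483 °C

T_out = 18.5 °C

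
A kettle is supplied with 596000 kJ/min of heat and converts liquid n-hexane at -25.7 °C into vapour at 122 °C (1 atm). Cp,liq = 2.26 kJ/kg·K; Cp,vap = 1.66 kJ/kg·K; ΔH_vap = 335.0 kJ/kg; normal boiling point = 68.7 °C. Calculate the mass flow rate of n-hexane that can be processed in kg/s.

Δh = 2.26×(68.7−-25.7) + 335.0 + 1.66×(122−68.7) = 636.82 kJ/kg
Q = 596000 kJ/min = 9933.3 kJ/s = 9933.3 kJ/s
ṁ = Q/Δh = 9933.3 / 636.82 = 15.598 kg/s

ṁ = 15.6 kg/s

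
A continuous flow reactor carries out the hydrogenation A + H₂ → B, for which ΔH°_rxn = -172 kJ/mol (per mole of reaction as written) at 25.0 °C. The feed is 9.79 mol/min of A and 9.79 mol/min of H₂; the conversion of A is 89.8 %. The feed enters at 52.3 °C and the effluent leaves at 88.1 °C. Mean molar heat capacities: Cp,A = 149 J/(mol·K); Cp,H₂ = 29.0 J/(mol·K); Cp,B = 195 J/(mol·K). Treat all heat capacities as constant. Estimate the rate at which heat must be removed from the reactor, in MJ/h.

Extent of reaction ξ = 0.898 × 9.79 = 8.7914 mol/min
Reaction term: ξ·ΔH°_rxn = 8.7914 × -172 = -1512.1 kJ/min
Sensible, feed 52.3→25 °C: -47.574 kJ/min
Outlet flows (mol/min): A 0.99858, H₂ 0.99858, B 8.7914
Sensible, products 25→88.1 °C: 119.39 kJ/min
Q = ΔH = -1440.3 kJ/min = -24.005 kW
Heat removed = 86.418 MJ/h

Q_out = 86.4 MJ/h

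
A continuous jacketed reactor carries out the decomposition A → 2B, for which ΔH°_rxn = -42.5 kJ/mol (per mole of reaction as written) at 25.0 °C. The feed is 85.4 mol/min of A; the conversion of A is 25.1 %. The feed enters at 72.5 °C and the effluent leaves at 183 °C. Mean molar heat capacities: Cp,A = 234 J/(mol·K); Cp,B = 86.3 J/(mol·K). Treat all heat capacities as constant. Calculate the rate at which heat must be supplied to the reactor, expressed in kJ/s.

Extent of reaction ξ = 0.251 × 85.4 = 21.435 mol/min
Reaction term: ξ·ΔH°_rxn = 21.435 × -42.5 = -911 kJ/min
Sensible, feed 72.5→25 °C: -949.22 kJ/min
Outlet flows (mol/min): A 63.965, B 42.871
Sensible, products 25→183 °C: 2949.5 kJ/min
Q = ΔH = 1089.2 kJ/min = 18.154 kW
Heat supplied = 18.154 kJ/s

Q_in = 18.2 kJ/s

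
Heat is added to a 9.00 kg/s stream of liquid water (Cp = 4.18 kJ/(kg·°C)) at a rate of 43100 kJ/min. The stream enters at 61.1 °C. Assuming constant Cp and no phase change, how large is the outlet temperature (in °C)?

Q = 43100 kJ/min = 718.33 kJ/s
ΔT = Q/(ṁ·Cp) = 718.33/(9.00×4.18) = 19.094 K
T_out = 61.1 + 19.094 = 80.194 °C

T_out = 80.2 °C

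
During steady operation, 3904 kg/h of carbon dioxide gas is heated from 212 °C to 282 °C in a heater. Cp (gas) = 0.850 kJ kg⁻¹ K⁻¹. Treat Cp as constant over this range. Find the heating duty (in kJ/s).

Q = ṁ·Cp·ΔT = 3904 × 0.850 × (282 − 212) = 232290 kJ/h
Converting: 232290 / 3600 s = 64.524 kW

Q = 64.5 kJ/s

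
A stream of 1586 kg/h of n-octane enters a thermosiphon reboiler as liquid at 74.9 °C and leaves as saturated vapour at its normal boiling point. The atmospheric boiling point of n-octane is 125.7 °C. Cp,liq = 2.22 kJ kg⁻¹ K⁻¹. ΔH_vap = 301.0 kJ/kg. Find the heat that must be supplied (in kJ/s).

Q = 182 kJ/s

liquid 74.9→125.7 °C: 112.78 kJ/kg
vaporisation at 125.7 °C: 301 kJ/kg
Δh = 112.78 + 301 = 413.78 kJ/kg
Q = ṁ·Δh = 1586 kg/h × 413.78 kJ/kg = 656250 kJ/h
|Q| = 182.29 kW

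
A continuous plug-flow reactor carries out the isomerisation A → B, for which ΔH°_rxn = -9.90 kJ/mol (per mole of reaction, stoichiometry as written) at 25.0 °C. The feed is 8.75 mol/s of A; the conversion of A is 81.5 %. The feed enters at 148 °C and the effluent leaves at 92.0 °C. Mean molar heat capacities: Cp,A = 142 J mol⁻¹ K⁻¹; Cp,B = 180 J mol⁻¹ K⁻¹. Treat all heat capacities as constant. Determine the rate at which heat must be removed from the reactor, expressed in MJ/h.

Extent of reaction ξ = 0.815 × 8.75 = 7.1312 mol/s
Reaction term: ξ·ΔH°_rxn = 7.1312 × -9.90 = -70.599 kJ/s
Sensible, feed 148→25 °C: -152.83 kJ/s
Outlet flows (mol/s): A 1.6188, B 7.1312
Sensible, products 25→92.0 °C: 101.4 kJ/s
Q = ΔH = -122.02 kJ/s = -122.02 kW
Heat removed = 439.28 MJ/h

Q_out = 439 MJ/h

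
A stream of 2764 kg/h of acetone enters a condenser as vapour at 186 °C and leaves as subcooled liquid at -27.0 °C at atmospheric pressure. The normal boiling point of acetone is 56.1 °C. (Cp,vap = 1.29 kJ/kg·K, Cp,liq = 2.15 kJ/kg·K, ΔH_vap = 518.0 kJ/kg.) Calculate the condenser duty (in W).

Q_c = 664000 W

vapour 186→56.1 °C: -167.57 kJ/kg
condensation at 56.1 °C: -518 kJ/kg
liquid 56.1→-27.0 °C: -178.66 kJ/kg
Δh = -167.57 + -518 + -178.66 = -864.24 kJ/kg
Q = ṁ·Δh = 2764 kg/h × -864.24 kJ/kg = -2.3887e+06 kJ/h
|Q| = 663.54 kW = 663540 W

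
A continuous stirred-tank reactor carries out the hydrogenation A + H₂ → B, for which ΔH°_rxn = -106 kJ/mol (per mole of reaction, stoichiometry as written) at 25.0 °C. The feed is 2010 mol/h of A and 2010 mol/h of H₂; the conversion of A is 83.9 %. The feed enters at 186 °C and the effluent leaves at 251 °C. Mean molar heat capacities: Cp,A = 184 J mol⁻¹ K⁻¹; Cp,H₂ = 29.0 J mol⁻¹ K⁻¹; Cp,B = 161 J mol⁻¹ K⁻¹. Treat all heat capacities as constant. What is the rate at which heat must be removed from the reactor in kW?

Q_out = 47.4 kW

Extent of reaction ξ = 0.839 × 2010 = 1686.4 mol/h
Reaction term: ξ·ΔH°_rxn = 1686.4 × -106 = -178760 kJ/h
Sensible, feed 186→25 °C: -68929 kJ/h
Outlet flows (mol/h): A 323.61, H₂ 323.61, B 1686.4
Sensible, products 25→251 °C: 76939 kJ/h
Q = ΔH = -170750 kJ/h = -47.43 kW
Heat removed = 47.43 kW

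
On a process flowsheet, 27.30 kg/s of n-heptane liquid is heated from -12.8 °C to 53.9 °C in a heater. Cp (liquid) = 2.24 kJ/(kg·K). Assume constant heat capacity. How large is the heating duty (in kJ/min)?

Q = ṁ·Cp·ΔT = 27.30 × 2.24 × (53.9 − -12.8) = 4078.8 kJ/s
Heating duty = 244730 kJ/min

Q = 245000 kJ/min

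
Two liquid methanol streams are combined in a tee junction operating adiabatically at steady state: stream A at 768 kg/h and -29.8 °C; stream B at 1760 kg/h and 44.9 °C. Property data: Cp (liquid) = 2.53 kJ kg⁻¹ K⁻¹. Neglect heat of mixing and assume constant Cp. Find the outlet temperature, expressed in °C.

Adiabatic, steady state ⇒ Σ ṁᵢCp,ᵢ(T_out − Tᵢ) = 0
Σ ṁᵢCp,ᵢTᵢ = 768×2.53×-29.8 + 1760×2.53×44.9 = 142030
Σ ṁᵢCp,ᵢ = 768×2.53 + 1760×2.53 = 6395.8
T_out = 142030 / 6395.8 = 22.206 °C

T_out = 22.2 °C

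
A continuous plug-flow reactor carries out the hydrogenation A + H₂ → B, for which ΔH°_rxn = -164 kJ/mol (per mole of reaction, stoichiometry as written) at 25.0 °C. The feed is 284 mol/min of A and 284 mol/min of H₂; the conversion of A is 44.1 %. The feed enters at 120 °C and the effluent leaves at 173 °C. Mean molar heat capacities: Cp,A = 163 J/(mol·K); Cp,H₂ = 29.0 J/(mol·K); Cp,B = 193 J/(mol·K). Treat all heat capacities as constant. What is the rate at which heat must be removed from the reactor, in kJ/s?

Q_out = 294 kJ/s

Extent of reaction ξ = 0.441 × 284 = 125.24 mol/min
Reaction term: ξ·ΔH°_rxn = 125.24 × -164 = -20540 kJ/min
Sensible, feed 120→25 °C: -5180.2 kJ/min
Outlet flows (mol/min): A 158.76, H₂ 158.76, B 125.24
Sensible, products 25→173 °C: 8088.7 kJ/min
Q = ΔH = -17631 kJ/min = -293.86 kW
Heat removed = 293.86 kJ/s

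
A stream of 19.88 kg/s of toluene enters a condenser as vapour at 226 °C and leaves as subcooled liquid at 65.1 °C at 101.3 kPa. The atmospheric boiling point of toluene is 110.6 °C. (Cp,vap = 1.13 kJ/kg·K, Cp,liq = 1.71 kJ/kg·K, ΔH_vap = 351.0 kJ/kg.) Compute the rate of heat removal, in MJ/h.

Q_c = 40000 MJ/h

vapour 226→110.6 °C: -130.4 kJ/kg
condensation at 110.6 °C: -351 kJ/kg
liquid 110.6→65.1 °C: -77.805 kJ/kg
Δh = -130.4 + -351 + -77.805 = -559.21 kJ/kg
Q = ṁ·Δh = 19.88 kg/s × -559.21 kJ/kg = -11117 kJ/s
|Q| = 11117 kW = 40021 MJ/h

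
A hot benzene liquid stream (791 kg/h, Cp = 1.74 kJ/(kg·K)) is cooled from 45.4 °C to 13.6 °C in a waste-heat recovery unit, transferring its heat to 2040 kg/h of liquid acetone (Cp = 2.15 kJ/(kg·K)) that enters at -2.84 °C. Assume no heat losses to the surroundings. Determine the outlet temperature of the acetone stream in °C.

Heat released by hot stream: Q = 791 × 1.74 × (45.4 − 13.6) = 43768 kJ/h
Energy balance on cold side (adiabatic exchanger): Q = ṁ_c·Cp_c·(T_c,out − T_c,in)
T_c,out = -2.84 + 43768/(2040 × 2.15) = 7.1389 °C

T_c,out = 7.14 °C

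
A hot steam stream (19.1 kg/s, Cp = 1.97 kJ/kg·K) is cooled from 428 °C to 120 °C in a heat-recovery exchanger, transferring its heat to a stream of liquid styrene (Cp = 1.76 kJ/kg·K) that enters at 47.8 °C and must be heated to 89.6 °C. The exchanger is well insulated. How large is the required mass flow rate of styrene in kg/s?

ṁ_c = 158 kg/s

Heat released by hot stream: Q = 19.1 × 1.97 × (428 − 120) = 11589 kJ/s
Energy balance on cold side (adiabatic exchanger): Q = ṁ_c·Cp_c·(T_c,out − T_c,in)
ṁ_c = 11589 / [1.76 × (89.6 − 47.8)] = 157.53 kg/s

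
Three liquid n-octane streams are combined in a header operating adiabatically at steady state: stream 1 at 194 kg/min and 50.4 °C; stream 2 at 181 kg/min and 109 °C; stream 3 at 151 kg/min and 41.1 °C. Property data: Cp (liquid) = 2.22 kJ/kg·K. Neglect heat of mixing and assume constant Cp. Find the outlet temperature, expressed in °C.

No heat crosses the boundary, so H_out = H_in.
T_out = Σ ṁᵢCp,ᵢTᵢ / Σ ṁᵢCp,ᵢ
      = 79282 / 1167.7 = 67.895 °C

T_out = 67.9 °C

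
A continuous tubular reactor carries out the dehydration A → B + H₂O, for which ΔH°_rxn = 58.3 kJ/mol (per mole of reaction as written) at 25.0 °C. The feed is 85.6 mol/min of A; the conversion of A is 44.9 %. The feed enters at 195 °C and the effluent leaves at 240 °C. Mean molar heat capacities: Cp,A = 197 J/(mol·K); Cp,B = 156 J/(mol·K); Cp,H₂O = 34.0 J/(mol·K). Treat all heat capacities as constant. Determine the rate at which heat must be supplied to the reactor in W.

Q_in = 49000 W

Extent of reaction ξ = 0.449 × 85.6 = 38.434 mol/min
Reaction term: ξ·ΔH°_rxn = 38.434 × 58.3 = 2240.7 kJ/min
Sensible, feed 195→25 °C: -2866.7 kJ/min
Outlet flows (mol/min): A 47.166, B 38.434, H₂O 38.434
Sensible, products 25→240 °C: 3567.7 kJ/min
Q = ΔH = 2941.7 kJ/min = 49.029 kW
Heat supplied = 49029 W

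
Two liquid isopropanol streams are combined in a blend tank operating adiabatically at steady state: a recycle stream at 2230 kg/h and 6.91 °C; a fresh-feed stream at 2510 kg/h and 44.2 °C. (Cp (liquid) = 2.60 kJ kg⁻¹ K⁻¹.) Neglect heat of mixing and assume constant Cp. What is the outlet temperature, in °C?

No heat crosses the boundary, so H_out = H_in.
Σ ṁᵢCp,ᵢTᵢ = 2230×2.60×6.91 + 2510×2.60×44.2 = 328510
Σ ṁᵢCp,ᵢ = 2230×2.60 + 2510×2.60 = 12324
T_out = 328510 / 12324 = 26.656 °C

T_out = 26.7 °C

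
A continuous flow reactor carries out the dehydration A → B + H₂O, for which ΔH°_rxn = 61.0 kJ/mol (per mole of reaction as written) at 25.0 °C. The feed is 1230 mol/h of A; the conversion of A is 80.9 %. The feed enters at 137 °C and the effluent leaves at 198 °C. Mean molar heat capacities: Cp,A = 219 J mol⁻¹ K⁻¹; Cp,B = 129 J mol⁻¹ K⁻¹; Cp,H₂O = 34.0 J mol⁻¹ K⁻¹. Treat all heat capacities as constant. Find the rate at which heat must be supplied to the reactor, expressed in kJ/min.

Q_in = 1120 kJ/min

Extent of reaction ξ = 0.809 × 1230 = 995.07 mol/h
Reaction term: ξ·ΔH°_rxn = 995.07 × 61.0 = 60699 kJ/h
Sensible, feed 137→25 °C: -30169 kJ/h
Outlet flows (mol/h): A 234.93, B 995.07, H₂O 995.07
Sensible, products 25→198 °C: 36961 kJ/h
Q = ΔH = 67491 kJ/h = 18.747 kW
Heat supplied = 1124.8 kJ/min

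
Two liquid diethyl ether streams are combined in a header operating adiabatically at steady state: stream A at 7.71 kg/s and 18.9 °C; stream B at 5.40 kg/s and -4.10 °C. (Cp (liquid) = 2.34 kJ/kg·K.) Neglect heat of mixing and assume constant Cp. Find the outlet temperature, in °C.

Adiabatic, steady state ⇒ Σ ṁᵢCp,ᵢ(T_out − Tᵢ) = 0
Σ ṁᵢCp,ᵢTᵢ = 7.71×2.34×18.9 + 5.40×2.34×-4.10 = 289.17
Σ ṁᵢCp,ᵢ = 7.71×2.34 + 5.40×2.34 = 30.677
T_out = 289.17 / 30.677 = 9.4263 °C

T_out = 9.43 °C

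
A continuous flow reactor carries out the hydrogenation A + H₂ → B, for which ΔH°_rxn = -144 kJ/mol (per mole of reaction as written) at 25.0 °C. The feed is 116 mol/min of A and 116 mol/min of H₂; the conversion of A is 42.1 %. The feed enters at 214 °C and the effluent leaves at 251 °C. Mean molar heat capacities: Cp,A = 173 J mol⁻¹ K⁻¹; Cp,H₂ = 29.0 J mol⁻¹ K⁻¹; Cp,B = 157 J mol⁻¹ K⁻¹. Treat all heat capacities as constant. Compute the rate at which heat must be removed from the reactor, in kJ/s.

Extent of reaction ξ = 0.421 × 116 = 48.836 mol/min
Reaction term: ξ·ΔH°_rxn = 48.836 × -144 = -7032.4 kJ/min
Sensible, feed 214→25 °C: -4428.6 kJ/min
Outlet flows (mol/min): A 67.164, H₂ 67.164, B 48.836
Sensible, products 25→251 °C: 4799 kJ/min
Q = ΔH = -6662.1 kJ/min = -111.03 kW
Heat removed = 111.03 kJ/s

Q_out = 111 kJ/s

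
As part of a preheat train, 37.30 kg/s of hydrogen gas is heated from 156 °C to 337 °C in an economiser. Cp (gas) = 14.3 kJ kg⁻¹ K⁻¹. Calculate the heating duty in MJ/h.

Q = ṁ·Cp·ΔT = 37.30 × 14.3 × (337 − 156) = 96544 kJ/s
Heating duty = 347560 MJ/h

Q = 348000 MJ/h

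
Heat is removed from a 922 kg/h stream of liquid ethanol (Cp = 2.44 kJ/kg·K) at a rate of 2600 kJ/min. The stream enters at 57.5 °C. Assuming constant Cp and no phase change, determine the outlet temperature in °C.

T_out = -11.8 °C

Q = 2600 kJ/min = 156000 kJ/h
ΔT = Q/(ṁ·Cp) = 156000/(922×2.44) = 69.343 K
T_out = 57.5 − 69.343 = -11.843 °C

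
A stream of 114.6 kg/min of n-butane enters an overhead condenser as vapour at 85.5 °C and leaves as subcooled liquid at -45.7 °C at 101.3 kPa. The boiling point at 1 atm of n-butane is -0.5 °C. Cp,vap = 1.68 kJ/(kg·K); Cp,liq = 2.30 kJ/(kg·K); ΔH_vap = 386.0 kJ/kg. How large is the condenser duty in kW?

Q_c = 1210 kW

vapour 85.5→-0.5 °C: -144.48 kJ/kg
condensation at -0.5 °C: -386 kJ/kg
liquid -0.5→-45.7 °C: -103.96 kJ/kg
Δh = -144.48 + -386 + -103.96 = -634.44 kJ/kg
Q = ṁ·Δh = 114.6 kg/min × -634.44 kJ/kg = -72707 kJ/min
|Q| = 1211.8 kW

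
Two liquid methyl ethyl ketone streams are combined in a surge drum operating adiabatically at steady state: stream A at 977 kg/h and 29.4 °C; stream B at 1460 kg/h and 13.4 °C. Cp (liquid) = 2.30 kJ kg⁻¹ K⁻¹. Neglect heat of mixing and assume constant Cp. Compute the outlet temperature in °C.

T_out = 19.8 °C

Adiabatic, steady state ⇒ Σ ṁᵢCp,ᵢ(T_out − Tᵢ) = 0
T_out = Σ ṁᵢCp,ᵢTᵢ / Σ ṁᵢCp,ᵢ
      = 111060 / 5605.1 = 19.814 °C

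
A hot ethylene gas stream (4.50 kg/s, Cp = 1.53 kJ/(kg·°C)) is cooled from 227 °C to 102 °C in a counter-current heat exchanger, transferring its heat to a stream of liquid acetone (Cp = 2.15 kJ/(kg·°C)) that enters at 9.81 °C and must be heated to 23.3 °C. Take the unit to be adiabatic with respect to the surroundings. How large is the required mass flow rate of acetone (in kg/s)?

ṁ_c = 29.7 kg/s

Heat released by hot stream: Q = 4.50 × 1.53 × (227 − 102) = 860.62 kJ/s
Energy balance on cold side (adiabatic exchanger): Q = ṁ_c·Cp_c·(T_c,out − T_c,in)
ṁ_c = 860.62 / [2.15 × (23.3 − 9.81)] = 29.673 kg/s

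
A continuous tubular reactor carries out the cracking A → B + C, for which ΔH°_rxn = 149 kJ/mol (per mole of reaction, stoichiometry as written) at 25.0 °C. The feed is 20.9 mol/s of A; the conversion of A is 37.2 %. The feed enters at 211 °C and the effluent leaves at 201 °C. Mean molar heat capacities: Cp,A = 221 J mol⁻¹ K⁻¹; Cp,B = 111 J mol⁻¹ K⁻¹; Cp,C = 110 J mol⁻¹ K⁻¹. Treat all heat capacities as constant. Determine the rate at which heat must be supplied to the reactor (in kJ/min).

Q_in = 66700 kJ/min

Extent of reaction ξ = 0.372 × 20.9 = 7.7748 mol/s
Reaction term: ξ·ΔH°_rxn = 7.7748 × 149 = 1158.4 kJ/s
Sensible, feed 211→25 °C: -859.12 kJ/s
Outlet flows (mol/s): A 13.125, B 7.7748, C 7.7748
Sensible, products 25→201 °C: 812.93 kJ/s
Q = ΔH = 1112.3 kJ/s = 1112.3 kW
Heat supplied = 66735 kJ/min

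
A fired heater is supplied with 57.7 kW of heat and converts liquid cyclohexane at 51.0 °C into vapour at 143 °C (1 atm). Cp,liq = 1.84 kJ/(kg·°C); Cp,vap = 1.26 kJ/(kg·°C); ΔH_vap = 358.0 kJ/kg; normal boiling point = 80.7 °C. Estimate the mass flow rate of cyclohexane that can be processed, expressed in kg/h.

ṁ = 423 kg/h

Δh = 1.84×(80.7−51.0) + 358.0 + 1.26×(143−80.7) = 491.15 kJ/kg
Q = 57.7 kW = 57.7 kJ/s = 207720 kJ/h
ṁ = Q/Δh = 207720 / 491.15 = 422.93 kg/h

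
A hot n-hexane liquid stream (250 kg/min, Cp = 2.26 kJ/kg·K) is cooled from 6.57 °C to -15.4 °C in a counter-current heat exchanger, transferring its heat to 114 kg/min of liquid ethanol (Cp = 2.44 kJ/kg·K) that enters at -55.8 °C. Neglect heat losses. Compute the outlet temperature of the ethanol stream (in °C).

T_c,out = -11.2 °C

Heat released by hot stream: Q = 250 × 2.26 × (6.57 − -15.4) = 12413 kJ/min
Energy balance on cold side (adiabatic exchanger): Q = ṁ_c·Cp_c·(T_c,out − T_c,in)
T_c,out = -55.8 + 12413/(114 × 2.44) = -11.174 °C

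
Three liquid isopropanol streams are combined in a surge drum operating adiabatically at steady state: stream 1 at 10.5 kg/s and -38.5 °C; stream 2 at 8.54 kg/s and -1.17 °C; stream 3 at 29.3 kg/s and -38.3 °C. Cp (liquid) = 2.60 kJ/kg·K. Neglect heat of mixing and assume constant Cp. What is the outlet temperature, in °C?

Adiabatic, steady state ⇒ Σ ṁᵢCp,ᵢ(T_out − Tᵢ) = 0
Σ ṁᵢCp,ᵢTᵢ = 10.5×2.60×-38.5 + 8.54×2.60×-1.17 + 29.3×2.60×-38.3 = -3994.7
Σ ṁᵢCp,ᵢ = 10.5×2.60 + 8.54×2.60 + 29.3×2.60 = 125.68
T_out = -3994.7 / 125.68 = -31.784 °C

T_out = -31.8 °C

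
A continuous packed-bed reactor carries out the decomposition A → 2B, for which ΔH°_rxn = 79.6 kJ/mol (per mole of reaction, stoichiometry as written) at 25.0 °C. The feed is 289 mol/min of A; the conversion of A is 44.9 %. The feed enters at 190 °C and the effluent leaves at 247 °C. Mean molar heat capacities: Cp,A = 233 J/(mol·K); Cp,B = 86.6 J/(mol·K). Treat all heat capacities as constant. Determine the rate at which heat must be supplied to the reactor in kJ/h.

Q_in = 747000 kJ/h

Extent of reaction ξ = 0.449 × 289 = 129.76 mol/min
Reaction term: ξ·ΔH°_rxn = 129.76 × 79.6 = 10329 kJ/min
Sensible, feed 190→25 °C: -11111 kJ/min
Outlet flows (mol/min): A 159.24, B 259.52
Sensible, products 25→247 °C: 13226 kJ/min
Q = ΔH = 12445 kJ/min = 207.41 kW
Heat supplied = 746670 kJ/h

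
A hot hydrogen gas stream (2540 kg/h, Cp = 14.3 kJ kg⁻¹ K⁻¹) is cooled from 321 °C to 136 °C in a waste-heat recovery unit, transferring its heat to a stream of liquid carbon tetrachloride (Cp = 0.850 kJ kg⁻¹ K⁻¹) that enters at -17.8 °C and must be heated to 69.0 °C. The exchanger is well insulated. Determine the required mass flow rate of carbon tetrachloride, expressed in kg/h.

ṁ_c = 91100 kg/h

Heat released by hot stream: Q = 2540 × 14.3 × (321 − 136) = 6.7196e+06 kJ/h
Energy balance on cold side (adiabatic exchanger): Q = ṁ_c·Cp_c·(T_c,out − T_c,in)
ṁ_c = 6.7196e+06 / [0.850 × (69.0 − -17.8)] = 91076 kg/h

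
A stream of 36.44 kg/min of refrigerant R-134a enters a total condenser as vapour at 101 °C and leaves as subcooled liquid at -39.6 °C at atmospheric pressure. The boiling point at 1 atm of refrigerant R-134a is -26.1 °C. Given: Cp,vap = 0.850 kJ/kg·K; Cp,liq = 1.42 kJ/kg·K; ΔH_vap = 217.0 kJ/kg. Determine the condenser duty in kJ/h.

Q_c = 753000 kJ/h

vapour 101→-26.1 °C: -108.03 kJ/kg
condensation at -26.1 °C: -217 kJ/kg
liquid -26.1→-39.6 °C: -19.17 kJ/kg
Δh = -108.03 + -217 + -19.17 = -344.2 kJ/kg
Q = ṁ·Δh = 36.44 kg/min × -344.2 kJ/kg = -12543 kJ/min
|Q| = 209.05 kW = 752570 kJ/h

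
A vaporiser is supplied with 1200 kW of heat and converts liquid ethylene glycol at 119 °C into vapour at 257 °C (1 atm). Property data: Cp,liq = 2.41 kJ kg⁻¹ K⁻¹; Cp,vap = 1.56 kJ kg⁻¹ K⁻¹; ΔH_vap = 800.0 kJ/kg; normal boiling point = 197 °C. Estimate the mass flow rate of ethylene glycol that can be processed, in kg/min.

Δh = 2.41×(197−119) + 800.0 + 1.56×(257−197) = 1081.6 kJ/kg
Q = 1200 kW = 1200 kJ/s = 72000 kJ/min
ṁ = Q/Δh = 72000 / 1081.6 = 66.569 kg/min

ṁ = 66.6 kg/min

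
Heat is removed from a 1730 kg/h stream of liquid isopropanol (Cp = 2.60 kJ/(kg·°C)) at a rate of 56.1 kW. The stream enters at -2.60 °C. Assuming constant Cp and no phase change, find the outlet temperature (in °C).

T_out = -47.5 °C

Q = 56.1 kW = 201960 kJ/h
ΔT = Q/(ṁ·Cp) = 201960/(1730×2.60) = 44.9 K
T_out = -2.60 − 44.9 = -47.5 °C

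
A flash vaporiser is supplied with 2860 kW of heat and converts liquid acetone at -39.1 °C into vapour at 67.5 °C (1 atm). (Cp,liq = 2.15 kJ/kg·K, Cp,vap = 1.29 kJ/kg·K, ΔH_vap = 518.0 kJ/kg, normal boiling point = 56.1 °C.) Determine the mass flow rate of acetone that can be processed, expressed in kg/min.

Δh = 2.15×(56.1−-39.1) + 518.0 + 1.29×(67.5−56.1) = 737.39 kJ/kg
Q = 2860 kW = 2860 kJ/s = 171600 kJ/min
ṁ = Q/Δh = 171600 / 737.39 = 232.71 kg/min

ṁ = 233 kg/min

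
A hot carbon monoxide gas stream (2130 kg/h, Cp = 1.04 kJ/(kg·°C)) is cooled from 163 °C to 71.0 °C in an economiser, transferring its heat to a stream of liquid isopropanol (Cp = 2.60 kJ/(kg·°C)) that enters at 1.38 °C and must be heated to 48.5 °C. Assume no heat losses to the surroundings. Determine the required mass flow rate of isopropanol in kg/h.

Heat released by hot stream: Q = 2130 × 1.04 × (163 − 71.0) = 203800 kJ/h
Energy balance on cold side (adiabatic exchanger): Q = ṁ_c·Cp_c·(T_c,out − T_c,in)
ṁ_c = 203800 / [2.60 × (48.5 − 1.38)] = 1663.5 kg/h

ṁ_c = 1660 kg/h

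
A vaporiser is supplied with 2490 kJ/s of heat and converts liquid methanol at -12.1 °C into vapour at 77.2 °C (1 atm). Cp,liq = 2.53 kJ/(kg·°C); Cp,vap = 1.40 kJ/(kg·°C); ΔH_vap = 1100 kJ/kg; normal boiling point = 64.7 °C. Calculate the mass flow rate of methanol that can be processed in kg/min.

ṁ = 114 kg/min

Δh = 2.53×(64.7−-12.1) + 1100 + 1.40×(77.2−64.7) = 1311.8 kJ/kg
Q = 2490 kJ/s = 2490 kJ/s = 149400 kJ/min
ṁ = Q/Δh = 149400 / 1311.8 = 113.89 kg/min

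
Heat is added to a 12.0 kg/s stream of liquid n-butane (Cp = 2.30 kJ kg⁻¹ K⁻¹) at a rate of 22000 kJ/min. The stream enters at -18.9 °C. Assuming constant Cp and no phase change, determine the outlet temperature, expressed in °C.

Q = 22000 kJ/min = 366.67 kJ/s
ΔT = Q/(ṁ·Cp) = 366.67/(12.0×2.30) = 13.285 K
T_out = -18.9 + 13.285 = -5.615 °C

T_out = -5.61 °C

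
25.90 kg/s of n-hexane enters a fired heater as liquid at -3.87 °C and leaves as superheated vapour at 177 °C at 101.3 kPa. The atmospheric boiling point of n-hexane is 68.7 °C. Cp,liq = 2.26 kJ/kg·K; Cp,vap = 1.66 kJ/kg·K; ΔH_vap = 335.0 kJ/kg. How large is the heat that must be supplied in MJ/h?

liquid -3.87→68.7 °C: 164.01 kJ/kg
vaporisation at 68.7 °C: 335 kJ/kg
vapour 68.7→177 °C: 179.78 kJ/kg
Δh = 164.01 + 335 + 179.78 = 678.79 kJ/kg
Q = ṁ·Δh = 25.90 kg/s × 678.79 kJ/kg = 17581 kJ/s
|Q| = 17581 kW = 63290 MJ/h

Q = 63300 MJ/h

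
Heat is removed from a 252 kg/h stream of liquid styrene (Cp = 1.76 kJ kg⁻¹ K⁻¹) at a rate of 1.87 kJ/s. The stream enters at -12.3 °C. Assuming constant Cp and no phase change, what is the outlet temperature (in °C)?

Q = 1.87 kJ/s = 6732 kJ/h
ΔT = Q/(ṁ·Cp) = 6732/(252×1.76) = 15.179 K
T_out = -12.3 − 15.179 = -27.479 °C

T_out = -27.5 °C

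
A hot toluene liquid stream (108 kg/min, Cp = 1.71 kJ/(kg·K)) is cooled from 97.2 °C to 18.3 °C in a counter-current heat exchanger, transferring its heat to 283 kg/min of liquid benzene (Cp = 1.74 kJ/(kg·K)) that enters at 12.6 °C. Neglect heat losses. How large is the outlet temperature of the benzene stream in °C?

Heat released by hot stream: Q = 108 × 1.71 × (97.2 − 18.3) = 14571 kJ/min
Energy balance on cold side (adiabatic exchanger): Q = ṁ_c·Cp_c·(T_c,out − T_c,in)
T_c,out = 12.6 + 14571/(283 × 1.74) = 42.191 °C

T_c,out = 42.2 °C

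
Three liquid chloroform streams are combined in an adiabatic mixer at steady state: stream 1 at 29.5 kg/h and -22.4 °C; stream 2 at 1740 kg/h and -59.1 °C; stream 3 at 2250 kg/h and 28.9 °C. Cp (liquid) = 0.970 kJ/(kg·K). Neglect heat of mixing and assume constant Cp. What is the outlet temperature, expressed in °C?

Energy balance with Q = 0: Σ ṁᵢCp,ᵢ(T_out − Tᵢ) = 0
Σ ṁᵢCp,ᵢTᵢ = 29.5×0.970×-22.4 + 1740×0.970×-59.1 + 2250×0.970×28.9 = -37316
Σ ṁᵢCp,ᵢ = 29.5×0.970 + 1740×0.970 + 2250×0.970 = 3898.9
T_out = -37316 / 3898.9 = -9.5708 °C

T_out = -9.57 °C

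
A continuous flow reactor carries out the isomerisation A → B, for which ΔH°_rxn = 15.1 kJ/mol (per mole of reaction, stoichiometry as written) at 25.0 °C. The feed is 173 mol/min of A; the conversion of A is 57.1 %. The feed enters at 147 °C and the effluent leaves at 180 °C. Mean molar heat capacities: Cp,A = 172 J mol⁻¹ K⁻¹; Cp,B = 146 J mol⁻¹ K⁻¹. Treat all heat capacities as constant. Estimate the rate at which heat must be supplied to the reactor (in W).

Extent of reaction ξ = 0.571 × 173 = 98.783 mol/min
Reaction term: ξ·ΔH°_rxn = 98.783 × 15.1 = 1491.6 kJ/min
Sensible, feed 147→25 °C: -3630.2 kJ/min
Outlet flows (mol/min): A 74.217, B 98.783
Sensible, products 25→180 °C: 4214.1 kJ/min
Q = ΔH = 2075.5 kJ/min = 34.591 kW
Heat supplied = 34591 W

Q_in = 34600 W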